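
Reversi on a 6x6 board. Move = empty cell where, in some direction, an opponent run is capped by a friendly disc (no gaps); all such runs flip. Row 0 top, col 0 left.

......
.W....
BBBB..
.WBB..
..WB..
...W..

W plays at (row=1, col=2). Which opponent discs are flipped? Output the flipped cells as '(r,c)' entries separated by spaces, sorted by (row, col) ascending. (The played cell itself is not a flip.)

Answer: (2,2) (3,2)

Derivation:
Dir NW: first cell '.' (not opp) -> no flip
Dir N: first cell '.' (not opp) -> no flip
Dir NE: first cell '.' (not opp) -> no flip
Dir W: first cell 'W' (not opp) -> no flip
Dir E: first cell '.' (not opp) -> no flip
Dir SW: opp run (2,1), next='.' -> no flip
Dir S: opp run (2,2) (3,2) capped by W -> flip
Dir SE: opp run (2,3), next='.' -> no flip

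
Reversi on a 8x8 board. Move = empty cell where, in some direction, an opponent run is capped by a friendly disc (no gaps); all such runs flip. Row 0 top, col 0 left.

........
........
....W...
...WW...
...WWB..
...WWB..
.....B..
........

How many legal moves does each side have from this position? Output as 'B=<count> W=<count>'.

-- B to move --
(1,3): no bracket -> illegal
(1,4): no bracket -> illegal
(1,5): no bracket -> illegal
(2,2): flips 2 -> legal
(2,3): flips 1 -> legal
(2,5): no bracket -> illegal
(3,2): flips 2 -> legal
(3,5): no bracket -> illegal
(4,2): flips 2 -> legal
(5,2): flips 2 -> legal
(6,2): no bracket -> illegal
(6,3): flips 1 -> legal
(6,4): no bracket -> illegal
B mobility = 6
-- W to move --
(3,5): no bracket -> illegal
(3,6): flips 1 -> legal
(4,6): flips 1 -> legal
(5,6): flips 2 -> legal
(6,4): no bracket -> illegal
(6,6): flips 1 -> legal
(7,4): no bracket -> illegal
(7,5): no bracket -> illegal
(7,6): flips 1 -> legal
W mobility = 5

Answer: B=6 W=5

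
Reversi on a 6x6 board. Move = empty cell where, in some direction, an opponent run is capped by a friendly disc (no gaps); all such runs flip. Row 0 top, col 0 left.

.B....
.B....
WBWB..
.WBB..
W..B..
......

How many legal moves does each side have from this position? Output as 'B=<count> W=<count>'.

-- B to move --
(1,0): no bracket -> illegal
(1,2): flips 1 -> legal
(1,3): no bracket -> illegal
(3,0): flips 1 -> legal
(4,1): flips 1 -> legal
(4,2): no bracket -> illegal
(5,0): no bracket -> illegal
(5,1): no bracket -> illegal
B mobility = 3
-- W to move --
(0,0): flips 1 -> legal
(0,2): flips 1 -> legal
(1,0): no bracket -> illegal
(1,2): no bracket -> illegal
(1,3): no bracket -> illegal
(1,4): no bracket -> illegal
(2,4): flips 1 -> legal
(3,0): no bracket -> illegal
(3,4): flips 2 -> legal
(4,1): no bracket -> illegal
(4,2): flips 1 -> legal
(4,4): flips 1 -> legal
(5,2): no bracket -> illegal
(5,3): no bracket -> illegal
(5,4): no bracket -> illegal
W mobility = 6

Answer: B=3 W=6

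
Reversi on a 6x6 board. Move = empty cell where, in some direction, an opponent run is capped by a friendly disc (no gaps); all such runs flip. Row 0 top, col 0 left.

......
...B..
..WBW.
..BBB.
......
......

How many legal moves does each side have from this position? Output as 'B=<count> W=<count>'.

Answer: B=8 W=4

Derivation:
-- B to move --
(1,1): flips 1 -> legal
(1,2): flips 1 -> legal
(1,4): flips 1 -> legal
(1,5): flips 1 -> legal
(2,1): flips 1 -> legal
(2,5): flips 1 -> legal
(3,1): flips 1 -> legal
(3,5): flips 1 -> legal
B mobility = 8
-- W to move --
(0,2): flips 1 -> legal
(0,3): no bracket -> illegal
(0,4): flips 1 -> legal
(1,2): no bracket -> illegal
(1,4): no bracket -> illegal
(2,1): no bracket -> illegal
(2,5): no bracket -> illegal
(3,1): no bracket -> illegal
(3,5): no bracket -> illegal
(4,1): no bracket -> illegal
(4,2): flips 2 -> legal
(4,3): no bracket -> illegal
(4,4): flips 2 -> legal
(4,5): no bracket -> illegal
W mobility = 4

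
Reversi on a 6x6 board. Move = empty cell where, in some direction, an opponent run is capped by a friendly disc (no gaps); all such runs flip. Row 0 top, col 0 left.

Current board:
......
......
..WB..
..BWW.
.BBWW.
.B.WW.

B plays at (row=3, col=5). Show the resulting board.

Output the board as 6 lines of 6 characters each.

Place B at (3,5); scan 8 dirs for brackets.
Dir NW: first cell '.' (not opp) -> no flip
Dir N: first cell '.' (not opp) -> no flip
Dir NE: edge -> no flip
Dir W: opp run (3,4) (3,3) capped by B -> flip
Dir E: edge -> no flip
Dir SW: opp run (4,4) (5,3), next=edge -> no flip
Dir S: first cell '.' (not opp) -> no flip
Dir SE: edge -> no flip
All flips: (3,3) (3,4)

Answer: ......
......
..WB..
..BBBB
.BBWW.
.B.WW.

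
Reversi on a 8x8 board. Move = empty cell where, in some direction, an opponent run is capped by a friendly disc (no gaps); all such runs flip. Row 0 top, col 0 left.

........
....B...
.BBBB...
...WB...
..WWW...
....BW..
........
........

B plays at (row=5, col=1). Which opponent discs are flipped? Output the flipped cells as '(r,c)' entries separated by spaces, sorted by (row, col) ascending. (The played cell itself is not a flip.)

Answer: (3,3) (4,2)

Derivation:
Dir NW: first cell '.' (not opp) -> no flip
Dir N: first cell '.' (not opp) -> no flip
Dir NE: opp run (4,2) (3,3) capped by B -> flip
Dir W: first cell '.' (not opp) -> no flip
Dir E: first cell '.' (not opp) -> no flip
Dir SW: first cell '.' (not opp) -> no flip
Dir S: first cell '.' (not opp) -> no flip
Dir SE: first cell '.' (not opp) -> no flip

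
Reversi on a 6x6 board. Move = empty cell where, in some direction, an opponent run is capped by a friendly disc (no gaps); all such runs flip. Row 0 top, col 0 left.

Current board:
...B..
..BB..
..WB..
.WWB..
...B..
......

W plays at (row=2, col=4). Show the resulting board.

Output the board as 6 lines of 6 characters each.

Place W at (2,4); scan 8 dirs for brackets.
Dir NW: opp run (1,3), next='.' -> no flip
Dir N: first cell '.' (not opp) -> no flip
Dir NE: first cell '.' (not opp) -> no flip
Dir W: opp run (2,3) capped by W -> flip
Dir E: first cell '.' (not opp) -> no flip
Dir SW: opp run (3,3), next='.' -> no flip
Dir S: first cell '.' (not opp) -> no flip
Dir SE: first cell '.' (not opp) -> no flip
All flips: (2,3)

Answer: ...B..
..BB..
..WWW.
.WWB..
...B..
......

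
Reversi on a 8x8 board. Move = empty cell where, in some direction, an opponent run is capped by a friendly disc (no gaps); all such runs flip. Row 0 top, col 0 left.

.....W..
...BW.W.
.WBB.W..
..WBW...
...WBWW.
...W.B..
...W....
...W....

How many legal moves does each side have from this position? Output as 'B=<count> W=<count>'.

Answer: B=11 W=7

Derivation:
-- B to move --
(0,3): no bracket -> illegal
(0,4): no bracket -> illegal
(0,6): no bracket -> illegal
(0,7): no bracket -> illegal
(1,0): no bracket -> illegal
(1,1): no bracket -> illegal
(1,2): no bracket -> illegal
(1,5): flips 1 -> legal
(1,7): no bracket -> illegal
(2,0): flips 1 -> legal
(2,4): flips 1 -> legal
(2,6): no bracket -> illegal
(2,7): no bracket -> illegal
(3,0): no bracket -> illegal
(3,1): flips 1 -> legal
(3,5): flips 2 -> legal
(3,6): no bracket -> illegal
(3,7): flips 1 -> legal
(4,1): flips 1 -> legal
(4,2): flips 2 -> legal
(4,7): flips 2 -> legal
(5,2): no bracket -> illegal
(5,4): no bracket -> illegal
(5,6): flips 2 -> legal
(5,7): no bracket -> illegal
(6,2): flips 1 -> legal
(6,4): no bracket -> illegal
(7,2): no bracket -> illegal
(7,4): no bracket -> illegal
B mobility = 11
-- W to move --
(0,2): no bracket -> illegal
(0,3): flips 3 -> legal
(0,4): no bracket -> illegal
(1,1): no bracket -> illegal
(1,2): flips 3 -> legal
(2,4): flips 2 -> legal
(3,1): no bracket -> illegal
(3,5): flips 1 -> legal
(4,2): no bracket -> illegal
(5,4): flips 1 -> legal
(5,6): no bracket -> illegal
(6,4): flips 1 -> legal
(6,5): flips 1 -> legal
(6,6): no bracket -> illegal
W mobility = 7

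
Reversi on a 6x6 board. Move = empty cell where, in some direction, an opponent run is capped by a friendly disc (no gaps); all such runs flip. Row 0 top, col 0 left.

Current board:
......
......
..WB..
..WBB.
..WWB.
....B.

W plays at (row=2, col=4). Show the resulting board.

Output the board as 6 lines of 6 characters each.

Place W at (2,4); scan 8 dirs for brackets.
Dir NW: first cell '.' (not opp) -> no flip
Dir N: first cell '.' (not opp) -> no flip
Dir NE: first cell '.' (not opp) -> no flip
Dir W: opp run (2,3) capped by W -> flip
Dir E: first cell '.' (not opp) -> no flip
Dir SW: opp run (3,3) capped by W -> flip
Dir S: opp run (3,4) (4,4) (5,4), next=edge -> no flip
Dir SE: first cell '.' (not opp) -> no flip
All flips: (2,3) (3,3)

Answer: ......
......
..WWW.
..WWB.
..WWB.
....B.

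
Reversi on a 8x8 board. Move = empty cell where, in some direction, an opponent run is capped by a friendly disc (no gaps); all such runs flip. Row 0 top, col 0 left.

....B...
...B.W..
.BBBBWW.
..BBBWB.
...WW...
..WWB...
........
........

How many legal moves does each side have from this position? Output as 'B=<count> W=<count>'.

-- B to move --
(0,5): no bracket -> illegal
(0,6): flips 1 -> legal
(1,4): flips 1 -> legal
(1,6): flips 2 -> legal
(1,7): no bracket -> illegal
(2,7): flips 2 -> legal
(3,7): flips 2 -> legal
(4,1): no bracket -> illegal
(4,2): no bracket -> illegal
(4,5): no bracket -> illegal
(4,6): flips 1 -> legal
(5,1): flips 2 -> legal
(5,5): flips 1 -> legal
(6,1): flips 2 -> legal
(6,2): no bracket -> illegal
(6,3): flips 2 -> legal
(6,4): no bracket -> illegal
B mobility = 10
-- W to move --
(0,2): flips 2 -> legal
(0,3): flips 3 -> legal
(0,5): no bracket -> illegal
(1,0): flips 2 -> legal
(1,1): flips 2 -> legal
(1,2): no bracket -> illegal
(1,4): flips 2 -> legal
(2,0): flips 4 -> legal
(2,7): no bracket -> illegal
(3,0): no bracket -> illegal
(3,1): flips 3 -> legal
(3,7): flips 1 -> legal
(4,1): no bracket -> illegal
(4,2): flips 2 -> legal
(4,5): no bracket -> illegal
(4,6): flips 1 -> legal
(4,7): flips 1 -> legal
(5,5): flips 1 -> legal
(6,3): no bracket -> illegal
(6,4): flips 1 -> legal
(6,5): flips 1 -> legal
W mobility = 14

Answer: B=10 W=14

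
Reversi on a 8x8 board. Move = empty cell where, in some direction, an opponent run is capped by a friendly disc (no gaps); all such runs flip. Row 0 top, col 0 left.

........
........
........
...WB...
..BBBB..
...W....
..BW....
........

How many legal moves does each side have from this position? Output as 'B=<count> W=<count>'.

-- B to move --
(2,2): flips 1 -> legal
(2,3): flips 1 -> legal
(2,4): flips 1 -> legal
(3,2): flips 1 -> legal
(5,2): no bracket -> illegal
(5,4): no bracket -> illegal
(6,4): flips 2 -> legal
(7,2): no bracket -> illegal
(7,3): flips 2 -> legal
(7,4): no bracket -> illegal
B mobility = 6
-- W to move --
(2,3): no bracket -> illegal
(2,4): no bracket -> illegal
(2,5): no bracket -> illegal
(3,1): flips 1 -> legal
(3,2): no bracket -> illegal
(3,5): flips 2 -> legal
(3,6): no bracket -> illegal
(4,1): no bracket -> illegal
(4,6): no bracket -> illegal
(5,1): flips 1 -> legal
(5,2): no bracket -> illegal
(5,4): no bracket -> illegal
(5,5): flips 1 -> legal
(5,6): no bracket -> illegal
(6,1): flips 1 -> legal
(7,1): flips 1 -> legal
(7,2): no bracket -> illegal
(7,3): no bracket -> illegal
W mobility = 6

Answer: B=6 W=6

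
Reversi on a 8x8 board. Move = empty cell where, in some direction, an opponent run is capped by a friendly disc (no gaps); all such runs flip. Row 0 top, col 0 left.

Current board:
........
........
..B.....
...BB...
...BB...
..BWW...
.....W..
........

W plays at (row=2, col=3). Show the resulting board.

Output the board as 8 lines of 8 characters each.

Answer: ........
........
..BW....
...WB...
...WB...
..BWW...
.....W..
........

Derivation:
Place W at (2,3); scan 8 dirs for brackets.
Dir NW: first cell '.' (not opp) -> no flip
Dir N: first cell '.' (not opp) -> no flip
Dir NE: first cell '.' (not opp) -> no flip
Dir W: opp run (2,2), next='.' -> no flip
Dir E: first cell '.' (not opp) -> no flip
Dir SW: first cell '.' (not opp) -> no flip
Dir S: opp run (3,3) (4,3) capped by W -> flip
Dir SE: opp run (3,4), next='.' -> no flip
All flips: (3,3) (4,3)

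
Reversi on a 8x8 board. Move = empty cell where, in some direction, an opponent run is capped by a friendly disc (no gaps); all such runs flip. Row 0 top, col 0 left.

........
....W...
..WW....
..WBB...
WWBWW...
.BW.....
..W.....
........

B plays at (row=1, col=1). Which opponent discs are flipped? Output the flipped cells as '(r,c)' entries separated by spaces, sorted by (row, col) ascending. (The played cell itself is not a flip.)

Answer: (2,2)

Derivation:
Dir NW: first cell '.' (not opp) -> no flip
Dir N: first cell '.' (not opp) -> no flip
Dir NE: first cell '.' (not opp) -> no flip
Dir W: first cell '.' (not opp) -> no flip
Dir E: first cell '.' (not opp) -> no flip
Dir SW: first cell '.' (not opp) -> no flip
Dir S: first cell '.' (not opp) -> no flip
Dir SE: opp run (2,2) capped by B -> flip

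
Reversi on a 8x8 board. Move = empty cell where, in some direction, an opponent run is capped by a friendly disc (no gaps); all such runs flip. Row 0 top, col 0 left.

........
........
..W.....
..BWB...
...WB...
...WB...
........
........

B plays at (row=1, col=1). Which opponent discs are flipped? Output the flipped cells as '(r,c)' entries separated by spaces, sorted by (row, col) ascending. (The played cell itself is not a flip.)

Dir NW: first cell '.' (not opp) -> no flip
Dir N: first cell '.' (not opp) -> no flip
Dir NE: first cell '.' (not opp) -> no flip
Dir W: first cell '.' (not opp) -> no flip
Dir E: first cell '.' (not opp) -> no flip
Dir SW: first cell '.' (not opp) -> no flip
Dir S: first cell '.' (not opp) -> no flip
Dir SE: opp run (2,2) (3,3) capped by B -> flip

Answer: (2,2) (3,3)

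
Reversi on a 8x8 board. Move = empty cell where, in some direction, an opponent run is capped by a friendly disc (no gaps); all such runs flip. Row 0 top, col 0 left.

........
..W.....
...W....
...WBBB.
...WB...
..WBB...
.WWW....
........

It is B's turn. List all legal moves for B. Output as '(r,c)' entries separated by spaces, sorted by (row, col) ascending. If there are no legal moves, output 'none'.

(0,1): flips 2 -> legal
(0,2): no bracket -> illegal
(0,3): no bracket -> illegal
(1,1): no bracket -> illegal
(1,3): flips 3 -> legal
(1,4): no bracket -> illegal
(2,1): no bracket -> illegal
(2,2): flips 1 -> legal
(2,4): no bracket -> illegal
(3,2): flips 2 -> legal
(4,1): no bracket -> illegal
(4,2): flips 1 -> legal
(5,0): no bracket -> illegal
(5,1): flips 1 -> legal
(6,0): no bracket -> illegal
(6,4): no bracket -> illegal
(7,0): flips 3 -> legal
(7,1): flips 1 -> legal
(7,2): flips 1 -> legal
(7,3): flips 1 -> legal
(7,4): no bracket -> illegal

Answer: (0,1) (1,3) (2,2) (3,2) (4,2) (5,1) (7,0) (7,1) (7,2) (7,3)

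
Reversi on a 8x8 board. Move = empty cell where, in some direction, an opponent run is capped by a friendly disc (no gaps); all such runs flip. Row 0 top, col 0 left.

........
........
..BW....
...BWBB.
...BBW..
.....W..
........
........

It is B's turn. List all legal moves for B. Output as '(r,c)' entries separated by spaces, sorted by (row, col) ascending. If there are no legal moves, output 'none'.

(1,2): no bracket -> illegal
(1,3): flips 1 -> legal
(1,4): no bracket -> illegal
(2,4): flips 2 -> legal
(2,5): flips 1 -> legal
(3,2): no bracket -> illegal
(4,6): flips 1 -> legal
(5,4): flips 1 -> legal
(5,6): no bracket -> illegal
(6,4): no bracket -> illegal
(6,5): flips 2 -> legal
(6,6): flips 1 -> legal

Answer: (1,3) (2,4) (2,5) (4,6) (5,4) (6,5) (6,6)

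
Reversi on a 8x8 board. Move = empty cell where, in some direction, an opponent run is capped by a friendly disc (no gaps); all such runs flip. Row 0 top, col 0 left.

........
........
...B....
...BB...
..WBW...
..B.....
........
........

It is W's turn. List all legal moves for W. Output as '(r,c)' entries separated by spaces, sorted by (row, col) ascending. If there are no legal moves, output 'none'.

Answer: (2,2) (2,4) (6,2)

Derivation:
(1,2): no bracket -> illegal
(1,3): no bracket -> illegal
(1,4): no bracket -> illegal
(2,2): flips 1 -> legal
(2,4): flips 2 -> legal
(2,5): no bracket -> illegal
(3,2): no bracket -> illegal
(3,5): no bracket -> illegal
(4,1): no bracket -> illegal
(4,5): no bracket -> illegal
(5,1): no bracket -> illegal
(5,3): no bracket -> illegal
(5,4): no bracket -> illegal
(6,1): no bracket -> illegal
(6,2): flips 1 -> legal
(6,3): no bracket -> illegal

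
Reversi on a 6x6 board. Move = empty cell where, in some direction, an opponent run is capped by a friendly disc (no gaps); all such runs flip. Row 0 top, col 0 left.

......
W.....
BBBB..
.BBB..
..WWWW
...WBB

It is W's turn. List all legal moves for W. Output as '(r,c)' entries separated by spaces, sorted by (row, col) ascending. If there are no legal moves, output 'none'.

(1,1): flips 2 -> legal
(1,2): flips 2 -> legal
(1,3): flips 2 -> legal
(1,4): no bracket -> illegal
(2,4): flips 1 -> legal
(3,0): flips 1 -> legal
(3,4): no bracket -> illegal
(4,0): no bracket -> illegal
(4,1): no bracket -> illegal

Answer: (1,1) (1,2) (1,3) (2,4) (3,0)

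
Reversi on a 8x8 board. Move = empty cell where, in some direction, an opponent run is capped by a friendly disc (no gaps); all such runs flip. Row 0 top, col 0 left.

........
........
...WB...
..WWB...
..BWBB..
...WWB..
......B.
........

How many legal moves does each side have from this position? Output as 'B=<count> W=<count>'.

-- B to move --
(1,2): flips 1 -> legal
(1,3): no bracket -> illegal
(1,4): no bracket -> illegal
(2,1): no bracket -> illegal
(2,2): flips 3 -> legal
(3,1): flips 2 -> legal
(4,1): no bracket -> illegal
(5,2): flips 3 -> legal
(6,2): flips 1 -> legal
(6,3): flips 1 -> legal
(6,4): flips 2 -> legal
(6,5): no bracket -> illegal
B mobility = 7
-- W to move --
(1,3): no bracket -> illegal
(1,4): flips 3 -> legal
(1,5): flips 1 -> legal
(2,5): flips 2 -> legal
(3,1): flips 1 -> legal
(3,5): flips 2 -> legal
(3,6): flips 1 -> legal
(4,1): flips 1 -> legal
(4,6): flips 2 -> legal
(5,1): flips 1 -> legal
(5,2): flips 1 -> legal
(5,6): flips 3 -> legal
(5,7): no bracket -> illegal
(6,4): no bracket -> illegal
(6,5): no bracket -> illegal
(6,7): no bracket -> illegal
(7,5): no bracket -> illegal
(7,6): no bracket -> illegal
(7,7): flips 3 -> legal
W mobility = 12

Answer: B=7 W=12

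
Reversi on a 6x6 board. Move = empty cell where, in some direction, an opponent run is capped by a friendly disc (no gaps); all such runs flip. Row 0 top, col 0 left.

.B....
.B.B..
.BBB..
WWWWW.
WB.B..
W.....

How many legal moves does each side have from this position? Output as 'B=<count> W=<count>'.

-- B to move --
(2,0): no bracket -> illegal
(2,4): no bracket -> illegal
(2,5): flips 1 -> legal
(3,5): no bracket -> illegal
(4,2): flips 1 -> legal
(4,4): flips 1 -> legal
(4,5): flips 1 -> legal
(5,1): no bracket -> illegal
B mobility = 4
-- W to move --
(0,0): flips 2 -> legal
(0,2): no bracket -> illegal
(0,3): flips 2 -> legal
(0,4): flips 2 -> legal
(1,0): flips 1 -> legal
(1,2): flips 3 -> legal
(1,4): flips 1 -> legal
(2,0): no bracket -> illegal
(2,4): no bracket -> illegal
(4,2): flips 1 -> legal
(4,4): no bracket -> illegal
(5,1): flips 1 -> legal
(5,2): flips 2 -> legal
(5,3): flips 1 -> legal
(5,4): flips 1 -> legal
W mobility = 11

Answer: B=4 W=11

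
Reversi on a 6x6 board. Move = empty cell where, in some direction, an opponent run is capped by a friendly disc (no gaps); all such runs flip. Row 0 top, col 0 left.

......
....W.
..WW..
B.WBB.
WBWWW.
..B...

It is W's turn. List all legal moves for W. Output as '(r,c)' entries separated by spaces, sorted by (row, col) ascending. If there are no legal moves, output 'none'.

(2,0): flips 1 -> legal
(2,1): no bracket -> illegal
(2,4): flips 2 -> legal
(2,5): flips 1 -> legal
(3,1): no bracket -> illegal
(3,5): flips 2 -> legal
(4,5): flips 1 -> legal
(5,0): flips 1 -> legal
(5,1): no bracket -> illegal
(5,3): no bracket -> illegal

Answer: (2,0) (2,4) (2,5) (3,5) (4,5) (5,0)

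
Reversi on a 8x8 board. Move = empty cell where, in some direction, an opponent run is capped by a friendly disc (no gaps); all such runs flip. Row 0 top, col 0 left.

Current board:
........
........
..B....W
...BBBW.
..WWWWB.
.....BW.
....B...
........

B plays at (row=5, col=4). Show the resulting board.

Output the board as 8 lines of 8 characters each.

Place B at (5,4); scan 8 dirs for brackets.
Dir NW: opp run (4,3), next='.' -> no flip
Dir N: opp run (4,4) capped by B -> flip
Dir NE: opp run (4,5) (3,6) (2,7), next=edge -> no flip
Dir W: first cell '.' (not opp) -> no flip
Dir E: first cell 'B' (not opp) -> no flip
Dir SW: first cell '.' (not opp) -> no flip
Dir S: first cell 'B' (not opp) -> no flip
Dir SE: first cell '.' (not opp) -> no flip
All flips: (4,4)

Answer: ........
........
..B....W
...BBBW.
..WWBWB.
....BBW.
....B...
........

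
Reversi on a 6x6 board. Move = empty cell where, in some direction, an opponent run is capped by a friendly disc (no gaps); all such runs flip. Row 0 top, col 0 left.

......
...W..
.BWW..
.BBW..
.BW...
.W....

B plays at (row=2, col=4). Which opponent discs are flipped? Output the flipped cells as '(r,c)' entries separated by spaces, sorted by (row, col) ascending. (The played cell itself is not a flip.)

Dir NW: opp run (1,3), next='.' -> no flip
Dir N: first cell '.' (not opp) -> no flip
Dir NE: first cell '.' (not opp) -> no flip
Dir W: opp run (2,3) (2,2) capped by B -> flip
Dir E: first cell '.' (not opp) -> no flip
Dir SW: opp run (3,3) (4,2) (5,1), next=edge -> no flip
Dir S: first cell '.' (not opp) -> no flip
Dir SE: first cell '.' (not opp) -> no flip

Answer: (2,2) (2,3)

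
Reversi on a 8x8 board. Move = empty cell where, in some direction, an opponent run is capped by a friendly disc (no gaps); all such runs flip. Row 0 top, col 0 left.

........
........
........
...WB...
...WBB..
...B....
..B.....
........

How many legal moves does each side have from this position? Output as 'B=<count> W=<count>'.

-- B to move --
(2,2): flips 1 -> legal
(2,3): flips 2 -> legal
(2,4): no bracket -> illegal
(3,2): flips 1 -> legal
(4,2): flips 1 -> legal
(5,2): flips 1 -> legal
(5,4): no bracket -> illegal
B mobility = 5
-- W to move --
(2,3): no bracket -> illegal
(2,4): no bracket -> illegal
(2,5): flips 1 -> legal
(3,5): flips 1 -> legal
(3,6): no bracket -> illegal
(4,2): no bracket -> illegal
(4,6): flips 2 -> legal
(5,1): no bracket -> illegal
(5,2): no bracket -> illegal
(5,4): no bracket -> illegal
(5,5): flips 1 -> legal
(5,6): no bracket -> illegal
(6,1): no bracket -> illegal
(6,3): flips 1 -> legal
(6,4): no bracket -> illegal
(7,1): no bracket -> illegal
(7,2): no bracket -> illegal
(7,3): no bracket -> illegal
W mobility = 5

Answer: B=5 W=5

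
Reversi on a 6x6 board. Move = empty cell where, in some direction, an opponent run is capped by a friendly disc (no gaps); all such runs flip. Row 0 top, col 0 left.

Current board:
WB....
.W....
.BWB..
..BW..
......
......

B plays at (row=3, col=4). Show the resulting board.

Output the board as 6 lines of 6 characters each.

Place B at (3,4); scan 8 dirs for brackets.
Dir NW: first cell 'B' (not opp) -> no flip
Dir N: first cell '.' (not opp) -> no flip
Dir NE: first cell '.' (not opp) -> no flip
Dir W: opp run (3,3) capped by B -> flip
Dir E: first cell '.' (not opp) -> no flip
Dir SW: first cell '.' (not opp) -> no flip
Dir S: first cell '.' (not opp) -> no flip
Dir SE: first cell '.' (not opp) -> no flip
All flips: (3,3)

Answer: WB....
.W....
.BWB..
..BBB.
......
......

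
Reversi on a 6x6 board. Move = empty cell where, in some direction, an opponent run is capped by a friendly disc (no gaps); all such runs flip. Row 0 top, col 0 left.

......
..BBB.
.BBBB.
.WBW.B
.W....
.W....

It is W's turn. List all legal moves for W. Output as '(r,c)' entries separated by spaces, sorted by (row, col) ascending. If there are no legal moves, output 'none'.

Answer: (0,3) (0,4) (0,5) (1,1) (1,5)

Derivation:
(0,1): no bracket -> illegal
(0,2): no bracket -> illegal
(0,3): flips 2 -> legal
(0,4): flips 2 -> legal
(0,5): flips 3 -> legal
(1,0): no bracket -> illegal
(1,1): flips 2 -> legal
(1,5): flips 1 -> legal
(2,0): no bracket -> illegal
(2,5): no bracket -> illegal
(3,0): no bracket -> illegal
(3,4): no bracket -> illegal
(4,2): no bracket -> illegal
(4,3): no bracket -> illegal
(4,4): no bracket -> illegal
(4,5): no bracket -> illegal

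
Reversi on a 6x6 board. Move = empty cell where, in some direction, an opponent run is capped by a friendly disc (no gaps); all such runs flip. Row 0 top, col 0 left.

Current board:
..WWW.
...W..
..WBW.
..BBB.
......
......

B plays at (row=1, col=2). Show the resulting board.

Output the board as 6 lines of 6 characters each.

Place B at (1,2); scan 8 dirs for brackets.
Dir NW: first cell '.' (not opp) -> no flip
Dir N: opp run (0,2), next=edge -> no flip
Dir NE: opp run (0,3), next=edge -> no flip
Dir W: first cell '.' (not opp) -> no flip
Dir E: opp run (1,3), next='.' -> no flip
Dir SW: first cell '.' (not opp) -> no flip
Dir S: opp run (2,2) capped by B -> flip
Dir SE: first cell 'B' (not opp) -> no flip
All flips: (2,2)

Answer: ..WWW.
..BW..
..BBW.
..BBB.
......
......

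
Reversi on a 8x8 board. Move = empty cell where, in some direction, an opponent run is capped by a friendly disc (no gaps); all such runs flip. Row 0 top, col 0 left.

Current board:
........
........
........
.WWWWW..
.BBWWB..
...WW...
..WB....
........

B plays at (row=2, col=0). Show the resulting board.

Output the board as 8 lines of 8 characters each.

Place B at (2,0); scan 8 dirs for brackets.
Dir NW: edge -> no flip
Dir N: first cell '.' (not opp) -> no flip
Dir NE: first cell '.' (not opp) -> no flip
Dir W: edge -> no flip
Dir E: first cell '.' (not opp) -> no flip
Dir SW: edge -> no flip
Dir S: first cell '.' (not opp) -> no flip
Dir SE: opp run (3,1) capped by B -> flip
All flips: (3,1)

Answer: ........
........
B.......
.BWWWW..
.BBWWB..
...WW...
..WB....
........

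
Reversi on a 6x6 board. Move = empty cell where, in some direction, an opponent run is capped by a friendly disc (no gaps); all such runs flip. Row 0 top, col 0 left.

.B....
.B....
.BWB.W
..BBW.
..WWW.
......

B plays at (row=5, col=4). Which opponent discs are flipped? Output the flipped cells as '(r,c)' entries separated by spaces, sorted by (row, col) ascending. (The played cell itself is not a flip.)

Dir NW: opp run (4,3) capped by B -> flip
Dir N: opp run (4,4) (3,4), next='.' -> no flip
Dir NE: first cell '.' (not opp) -> no flip
Dir W: first cell '.' (not opp) -> no flip
Dir E: first cell '.' (not opp) -> no flip
Dir SW: edge -> no flip
Dir S: edge -> no flip
Dir SE: edge -> no flip

Answer: (4,3)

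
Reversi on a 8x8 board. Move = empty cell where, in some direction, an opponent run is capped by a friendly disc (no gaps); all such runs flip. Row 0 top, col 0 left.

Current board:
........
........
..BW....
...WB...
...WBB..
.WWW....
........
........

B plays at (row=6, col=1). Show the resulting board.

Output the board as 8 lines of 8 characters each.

Place B at (6,1); scan 8 dirs for brackets.
Dir NW: first cell '.' (not opp) -> no flip
Dir N: opp run (5,1), next='.' -> no flip
Dir NE: opp run (5,2) (4,3) capped by B -> flip
Dir W: first cell '.' (not opp) -> no flip
Dir E: first cell '.' (not opp) -> no flip
Dir SW: first cell '.' (not opp) -> no flip
Dir S: first cell '.' (not opp) -> no flip
Dir SE: first cell '.' (not opp) -> no flip
All flips: (4,3) (5,2)

Answer: ........
........
..BW....
...WB...
...BBB..
.WBW....
.B......
........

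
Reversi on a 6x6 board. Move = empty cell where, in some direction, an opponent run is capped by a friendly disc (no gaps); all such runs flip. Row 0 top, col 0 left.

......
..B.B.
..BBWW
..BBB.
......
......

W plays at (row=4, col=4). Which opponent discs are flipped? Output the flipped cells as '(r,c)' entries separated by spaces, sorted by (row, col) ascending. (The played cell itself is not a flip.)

Dir NW: opp run (3,3) (2,2), next='.' -> no flip
Dir N: opp run (3,4) capped by W -> flip
Dir NE: first cell '.' (not opp) -> no flip
Dir W: first cell '.' (not opp) -> no flip
Dir E: first cell '.' (not opp) -> no flip
Dir SW: first cell '.' (not opp) -> no flip
Dir S: first cell '.' (not opp) -> no flip
Dir SE: first cell '.' (not opp) -> no flip

Answer: (3,4)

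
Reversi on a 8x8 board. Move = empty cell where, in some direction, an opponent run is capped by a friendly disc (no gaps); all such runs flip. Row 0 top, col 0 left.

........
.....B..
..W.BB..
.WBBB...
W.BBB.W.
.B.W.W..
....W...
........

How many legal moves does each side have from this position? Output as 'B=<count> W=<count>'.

-- B to move --
(1,1): flips 1 -> legal
(1,2): flips 1 -> legal
(1,3): no bracket -> illegal
(2,0): flips 1 -> legal
(2,1): no bracket -> illegal
(2,3): no bracket -> illegal
(3,0): flips 1 -> legal
(3,5): no bracket -> illegal
(3,6): no bracket -> illegal
(3,7): no bracket -> illegal
(4,1): no bracket -> illegal
(4,5): no bracket -> illegal
(4,7): no bracket -> illegal
(5,0): no bracket -> illegal
(5,2): no bracket -> illegal
(5,4): no bracket -> illegal
(5,6): no bracket -> illegal
(5,7): no bracket -> illegal
(6,2): flips 1 -> legal
(6,3): flips 1 -> legal
(6,5): no bracket -> illegal
(6,6): flips 1 -> legal
(7,3): no bracket -> illegal
(7,4): no bracket -> illegal
(7,5): flips 2 -> legal
B mobility = 8
-- W to move --
(0,4): no bracket -> illegal
(0,5): no bracket -> illegal
(0,6): no bracket -> illegal
(1,3): no bracket -> illegal
(1,4): no bracket -> illegal
(1,6): no bracket -> illegal
(2,1): no bracket -> illegal
(2,3): flips 2 -> legal
(2,6): no bracket -> illegal
(3,5): flips 4 -> legal
(3,6): no bracket -> illegal
(4,1): no bracket -> illegal
(4,5): no bracket -> illegal
(5,0): no bracket -> illegal
(5,2): flips 2 -> legal
(5,4): no bracket -> illegal
(6,0): no bracket -> illegal
(6,1): no bracket -> illegal
(6,2): flips 1 -> legal
W mobility = 4

Answer: B=8 W=4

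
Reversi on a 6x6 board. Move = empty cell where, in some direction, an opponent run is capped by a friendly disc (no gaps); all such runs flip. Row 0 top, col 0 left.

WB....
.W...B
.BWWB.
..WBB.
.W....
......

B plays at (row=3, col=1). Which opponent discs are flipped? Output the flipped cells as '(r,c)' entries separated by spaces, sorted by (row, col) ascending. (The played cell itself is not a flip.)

Answer: (3,2)

Derivation:
Dir NW: first cell '.' (not opp) -> no flip
Dir N: first cell 'B' (not opp) -> no flip
Dir NE: opp run (2,2), next='.' -> no flip
Dir W: first cell '.' (not opp) -> no flip
Dir E: opp run (3,2) capped by B -> flip
Dir SW: first cell '.' (not opp) -> no flip
Dir S: opp run (4,1), next='.' -> no flip
Dir SE: first cell '.' (not opp) -> no flip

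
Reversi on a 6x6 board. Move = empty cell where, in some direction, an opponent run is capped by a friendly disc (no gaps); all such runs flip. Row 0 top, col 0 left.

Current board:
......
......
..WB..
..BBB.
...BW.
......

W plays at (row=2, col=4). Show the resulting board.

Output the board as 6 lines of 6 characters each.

Answer: ......
......
..WWW.
..BBW.
...BW.
......

Derivation:
Place W at (2,4); scan 8 dirs for brackets.
Dir NW: first cell '.' (not opp) -> no flip
Dir N: first cell '.' (not opp) -> no flip
Dir NE: first cell '.' (not opp) -> no flip
Dir W: opp run (2,3) capped by W -> flip
Dir E: first cell '.' (not opp) -> no flip
Dir SW: opp run (3,3), next='.' -> no flip
Dir S: opp run (3,4) capped by W -> flip
Dir SE: first cell '.' (not opp) -> no flip
All flips: (2,3) (3,4)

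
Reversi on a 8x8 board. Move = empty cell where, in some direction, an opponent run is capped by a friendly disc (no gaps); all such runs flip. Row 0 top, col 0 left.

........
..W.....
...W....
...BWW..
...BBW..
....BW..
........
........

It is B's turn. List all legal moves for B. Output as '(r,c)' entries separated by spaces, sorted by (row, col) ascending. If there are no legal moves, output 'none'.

(0,1): no bracket -> illegal
(0,2): no bracket -> illegal
(0,3): no bracket -> illegal
(1,1): no bracket -> illegal
(1,3): flips 1 -> legal
(1,4): no bracket -> illegal
(2,1): no bracket -> illegal
(2,2): no bracket -> illegal
(2,4): flips 1 -> legal
(2,5): flips 1 -> legal
(2,6): flips 1 -> legal
(3,2): no bracket -> illegal
(3,6): flips 3 -> legal
(4,6): flips 1 -> legal
(5,6): flips 1 -> legal
(6,4): no bracket -> illegal
(6,5): no bracket -> illegal
(6,6): flips 1 -> legal

Answer: (1,3) (2,4) (2,5) (2,6) (3,6) (4,6) (5,6) (6,6)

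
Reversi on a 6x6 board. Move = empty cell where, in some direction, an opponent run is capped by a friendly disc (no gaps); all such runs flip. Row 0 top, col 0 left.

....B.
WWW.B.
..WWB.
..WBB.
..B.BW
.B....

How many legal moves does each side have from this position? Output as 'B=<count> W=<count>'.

Answer: B=7 W=6

Derivation:
-- B to move --
(0,0): flips 2 -> legal
(0,1): flips 2 -> legal
(0,2): flips 3 -> legal
(0,3): no bracket -> illegal
(1,3): flips 1 -> legal
(2,0): no bracket -> illegal
(2,1): flips 2 -> legal
(3,1): flips 1 -> legal
(3,5): no bracket -> illegal
(4,1): flips 2 -> legal
(4,3): no bracket -> illegal
(5,4): no bracket -> illegal
(5,5): no bracket -> illegal
B mobility = 7
-- W to move --
(0,3): no bracket -> illegal
(0,5): flips 1 -> legal
(1,3): no bracket -> illegal
(1,5): no bracket -> illegal
(2,5): flips 1 -> legal
(3,1): no bracket -> illegal
(3,5): flips 2 -> legal
(4,0): no bracket -> illegal
(4,1): no bracket -> illegal
(4,3): flips 2 -> legal
(5,0): no bracket -> illegal
(5,2): flips 1 -> legal
(5,3): no bracket -> illegal
(5,4): no bracket -> illegal
(5,5): flips 2 -> legal
W mobility = 6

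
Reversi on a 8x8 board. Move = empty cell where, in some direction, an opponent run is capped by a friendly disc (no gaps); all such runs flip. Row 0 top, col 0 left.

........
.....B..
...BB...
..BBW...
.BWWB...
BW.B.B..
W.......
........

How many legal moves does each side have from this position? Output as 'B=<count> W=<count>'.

-- B to move --
(2,5): no bracket -> illegal
(3,1): flips 1 -> legal
(3,5): flips 1 -> legal
(4,0): no bracket -> illegal
(4,5): flips 1 -> legal
(5,2): flips 2 -> legal
(5,4): flips 1 -> legal
(6,1): flips 1 -> legal
(6,2): no bracket -> illegal
(7,0): flips 1 -> legal
(7,1): no bracket -> illegal
B mobility = 7
-- W to move --
(0,4): no bracket -> illegal
(0,5): no bracket -> illegal
(0,6): flips 3 -> legal
(1,2): flips 1 -> legal
(1,3): flips 2 -> legal
(1,4): flips 1 -> legal
(1,6): no bracket -> illegal
(2,1): flips 1 -> legal
(2,2): flips 1 -> legal
(2,5): no bracket -> illegal
(2,6): no bracket -> illegal
(3,0): no bracket -> illegal
(3,1): flips 3 -> legal
(3,5): no bracket -> illegal
(4,0): flips 2 -> legal
(4,5): flips 1 -> legal
(4,6): no bracket -> illegal
(5,2): no bracket -> illegal
(5,4): flips 1 -> legal
(5,6): no bracket -> illegal
(6,1): no bracket -> illegal
(6,2): no bracket -> illegal
(6,3): flips 1 -> legal
(6,4): flips 1 -> legal
(6,5): no bracket -> illegal
(6,6): no bracket -> illegal
W mobility = 12

Answer: B=7 W=12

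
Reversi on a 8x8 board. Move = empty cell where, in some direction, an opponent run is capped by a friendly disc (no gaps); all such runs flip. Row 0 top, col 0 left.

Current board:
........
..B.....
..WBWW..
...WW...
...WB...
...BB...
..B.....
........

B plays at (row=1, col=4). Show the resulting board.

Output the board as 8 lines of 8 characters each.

Answer: ........
..B.B...
..WBBW..
...WB...
...WB...
...BB...
..B.....
........

Derivation:
Place B at (1,4); scan 8 dirs for brackets.
Dir NW: first cell '.' (not opp) -> no flip
Dir N: first cell '.' (not opp) -> no flip
Dir NE: first cell '.' (not opp) -> no flip
Dir W: first cell '.' (not opp) -> no flip
Dir E: first cell '.' (not opp) -> no flip
Dir SW: first cell 'B' (not opp) -> no flip
Dir S: opp run (2,4) (3,4) capped by B -> flip
Dir SE: opp run (2,5), next='.' -> no flip
All flips: (2,4) (3,4)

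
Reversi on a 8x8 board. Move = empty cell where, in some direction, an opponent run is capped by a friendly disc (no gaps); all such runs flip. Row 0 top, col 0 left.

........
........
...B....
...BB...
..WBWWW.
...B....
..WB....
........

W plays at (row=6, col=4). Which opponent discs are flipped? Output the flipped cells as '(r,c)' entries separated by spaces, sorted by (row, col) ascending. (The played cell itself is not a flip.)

Dir NW: opp run (5,3) capped by W -> flip
Dir N: first cell '.' (not opp) -> no flip
Dir NE: first cell '.' (not opp) -> no flip
Dir W: opp run (6,3) capped by W -> flip
Dir E: first cell '.' (not opp) -> no flip
Dir SW: first cell '.' (not opp) -> no flip
Dir S: first cell '.' (not opp) -> no flip
Dir SE: first cell '.' (not opp) -> no flip

Answer: (5,3) (6,3)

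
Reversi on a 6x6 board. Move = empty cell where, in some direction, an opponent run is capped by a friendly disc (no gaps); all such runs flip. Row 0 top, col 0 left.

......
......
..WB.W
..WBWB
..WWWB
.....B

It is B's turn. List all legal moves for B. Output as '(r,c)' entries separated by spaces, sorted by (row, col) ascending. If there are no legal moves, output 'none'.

Answer: (1,1) (1,5) (2,1) (3,1) (4,1) (5,1) (5,3)

Derivation:
(1,1): flips 1 -> legal
(1,2): no bracket -> illegal
(1,3): no bracket -> illegal
(1,4): no bracket -> illegal
(1,5): flips 1 -> legal
(2,1): flips 1 -> legal
(2,4): no bracket -> illegal
(3,1): flips 1 -> legal
(4,1): flips 4 -> legal
(5,1): flips 1 -> legal
(5,2): no bracket -> illegal
(5,3): flips 2 -> legal
(5,4): no bracket -> illegal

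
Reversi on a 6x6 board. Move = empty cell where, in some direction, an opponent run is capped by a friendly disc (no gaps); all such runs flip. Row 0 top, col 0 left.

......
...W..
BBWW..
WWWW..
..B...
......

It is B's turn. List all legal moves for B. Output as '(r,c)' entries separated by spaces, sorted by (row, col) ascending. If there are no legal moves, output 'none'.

(0,2): no bracket -> illegal
(0,3): no bracket -> illegal
(0,4): no bracket -> illegal
(1,1): no bracket -> illegal
(1,2): flips 2 -> legal
(1,4): no bracket -> illegal
(2,4): flips 3 -> legal
(3,4): no bracket -> illegal
(4,0): flips 1 -> legal
(4,1): flips 1 -> legal
(4,3): flips 1 -> legal
(4,4): no bracket -> illegal

Answer: (1,2) (2,4) (4,0) (4,1) (4,3)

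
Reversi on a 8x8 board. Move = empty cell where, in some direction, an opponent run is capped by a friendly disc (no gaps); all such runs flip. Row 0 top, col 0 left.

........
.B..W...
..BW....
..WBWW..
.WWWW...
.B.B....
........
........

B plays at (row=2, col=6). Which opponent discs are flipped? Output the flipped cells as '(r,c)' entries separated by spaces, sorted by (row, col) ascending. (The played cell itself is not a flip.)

Dir NW: first cell '.' (not opp) -> no flip
Dir N: first cell '.' (not opp) -> no flip
Dir NE: first cell '.' (not opp) -> no flip
Dir W: first cell '.' (not opp) -> no flip
Dir E: first cell '.' (not opp) -> no flip
Dir SW: opp run (3,5) (4,4) capped by B -> flip
Dir S: first cell '.' (not opp) -> no flip
Dir SE: first cell '.' (not opp) -> no flip

Answer: (3,5) (4,4)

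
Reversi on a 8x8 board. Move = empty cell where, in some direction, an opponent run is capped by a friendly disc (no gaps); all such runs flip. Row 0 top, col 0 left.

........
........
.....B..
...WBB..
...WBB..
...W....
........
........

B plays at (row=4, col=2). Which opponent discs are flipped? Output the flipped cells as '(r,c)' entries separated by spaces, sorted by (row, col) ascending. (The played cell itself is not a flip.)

Answer: (4,3)

Derivation:
Dir NW: first cell '.' (not opp) -> no flip
Dir N: first cell '.' (not opp) -> no flip
Dir NE: opp run (3,3), next='.' -> no flip
Dir W: first cell '.' (not opp) -> no flip
Dir E: opp run (4,3) capped by B -> flip
Dir SW: first cell '.' (not opp) -> no flip
Dir S: first cell '.' (not opp) -> no flip
Dir SE: opp run (5,3), next='.' -> no flip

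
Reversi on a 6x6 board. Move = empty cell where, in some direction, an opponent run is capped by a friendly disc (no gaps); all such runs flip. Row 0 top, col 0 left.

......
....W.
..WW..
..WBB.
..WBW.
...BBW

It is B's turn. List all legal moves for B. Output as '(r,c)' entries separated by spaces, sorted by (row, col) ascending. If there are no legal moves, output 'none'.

Answer: (1,1) (1,2) (1,3) (2,1) (3,1) (3,5) (4,1) (4,5) (5,1)

Derivation:
(0,3): no bracket -> illegal
(0,4): no bracket -> illegal
(0,5): no bracket -> illegal
(1,1): flips 1 -> legal
(1,2): flips 1 -> legal
(1,3): flips 1 -> legal
(1,5): no bracket -> illegal
(2,1): flips 1 -> legal
(2,4): no bracket -> illegal
(2,5): no bracket -> illegal
(3,1): flips 2 -> legal
(3,5): flips 1 -> legal
(4,1): flips 1 -> legal
(4,5): flips 1 -> legal
(5,1): flips 1 -> legal
(5,2): no bracket -> illegal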